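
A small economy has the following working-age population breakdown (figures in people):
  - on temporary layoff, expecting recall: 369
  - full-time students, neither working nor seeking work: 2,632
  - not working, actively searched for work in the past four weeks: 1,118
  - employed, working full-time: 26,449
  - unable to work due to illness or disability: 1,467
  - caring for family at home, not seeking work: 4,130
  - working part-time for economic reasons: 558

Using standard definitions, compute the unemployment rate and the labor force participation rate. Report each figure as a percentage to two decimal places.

Unemployment rate ≈ 5.22%; labor force participation rate ≈ 77.59%.

Employed = 26,449 + 558 = 27,007 (anyone who worked, including part-time for economic reasons, counts as employed).
Unemployed = 369 + 1,118 = 1,487 (jobless and actively searching, or on temporary layoff).
Labor force = 27,007 + 1,487 = 28,494.
Not in labor force = 2,632 + 1,467 + 4,130 = 8,229 (those not working and not actively searching are outside the labor force).
Civilian working-age population = 28,494 + 8,229 = 36,723.
Unemployment rate = 1,487 / 28,494 = 5.22%.
Labor force participation rate = 28,494 / 36,723 = 77.59%.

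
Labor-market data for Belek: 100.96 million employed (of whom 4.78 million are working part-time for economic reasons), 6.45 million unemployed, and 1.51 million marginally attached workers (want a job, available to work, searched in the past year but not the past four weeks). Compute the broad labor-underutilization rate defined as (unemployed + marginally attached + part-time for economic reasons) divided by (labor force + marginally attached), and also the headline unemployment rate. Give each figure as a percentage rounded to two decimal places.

Broad underutilization rate ≈ 11.70%; headline unemployment rate ≈ 6.01%.

Labor force = 100.96 + 6.45 = 107.41 million.
Numerator = 6.45 + 1.51 + 4.78 = 12.74 million.
Denominator = 107.41 + 1.51 = 108.92 million.
Broad rate = 12.74 / 108.92 = 11.70%.
Headline unemployment rate = 6.45 / 107.41 = 6.01%.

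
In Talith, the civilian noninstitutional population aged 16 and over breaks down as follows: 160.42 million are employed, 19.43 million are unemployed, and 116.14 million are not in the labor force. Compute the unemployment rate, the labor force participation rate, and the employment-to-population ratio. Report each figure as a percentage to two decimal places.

Labor force = employed + unemployed = 160.42 + 19.43 = 179.85 million.
Working-age population = 179.85 + 116.14 = 295.99 million.
Unemployment rate = 19.43 / 179.85 = 10.80%.
Labor force participation rate = 179.85 / 295.99 = 60.76%.
Employment-population ratio = 160.42 / 295.99 = 54.20%.

Unemployment rate ≈ 10.80%; labor force participation rate ≈ 60.76%; employment-population ratio ≈ 54.20%.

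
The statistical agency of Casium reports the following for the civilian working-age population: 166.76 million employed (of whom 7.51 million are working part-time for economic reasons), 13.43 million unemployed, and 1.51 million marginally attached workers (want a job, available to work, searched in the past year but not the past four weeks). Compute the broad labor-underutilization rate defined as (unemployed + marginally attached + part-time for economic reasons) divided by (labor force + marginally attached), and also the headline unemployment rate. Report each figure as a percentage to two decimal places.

Broad underutilization rate ≈ 12.36%; headline unemployment rate ≈ 7.45%.

Labor force = 166.76 + 13.43 = 180.19 million.
Numerator = 13.43 + 1.51 + 7.51 = 22.45 million.
Denominator = 180.19 + 1.51 = 181.70 million.
Broad rate = 22.45 / 181.70 = 12.36%.
Headline unemployment rate = 13.43 / 180.19 = 7.45%.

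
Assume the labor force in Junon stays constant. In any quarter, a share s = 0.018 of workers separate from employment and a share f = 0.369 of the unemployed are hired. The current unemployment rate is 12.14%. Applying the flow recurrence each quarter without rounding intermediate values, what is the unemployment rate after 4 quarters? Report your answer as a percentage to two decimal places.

Unemployment rate after four quarters ≈ 5.71%.

With a fixed labor force, u_{t+1} = u_t + s·(1−u_t) − f·u_t = u_t·(1−s−f) + s.
Here 1−s−f = 0.613 and s = 0.018.
u_1 = 0.121400 × 0.613 + 0.018 = 0.092418.
u_2 = 0.092418 × 0.613 + 0.018 = 0.074652.
u_3 = 0.074652 × 0.613 + 0.018 = 0.063762.
u_4 = 0.063762 × 0.613 + 0.018 = 0.057086.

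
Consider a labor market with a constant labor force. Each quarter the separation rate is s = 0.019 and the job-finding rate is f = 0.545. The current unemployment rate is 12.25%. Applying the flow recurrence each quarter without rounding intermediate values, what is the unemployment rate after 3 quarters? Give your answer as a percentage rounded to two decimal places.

With a fixed labor force, u_{t+1} = u_t + s·(1−u_t) − f·u_t = u_t·(1−s−f) + s.
Here 1−s−f = 0.436 and s = 0.019.
u_1 = 0.122500 × 0.436 + 0.019 = 0.072410.
u_2 = 0.072410 × 0.436 + 0.019 = 0.050571.
u_3 = 0.050571 × 0.436 + 0.019 = 0.041049.

Unemployment rate after three quarters ≈ 4.10%.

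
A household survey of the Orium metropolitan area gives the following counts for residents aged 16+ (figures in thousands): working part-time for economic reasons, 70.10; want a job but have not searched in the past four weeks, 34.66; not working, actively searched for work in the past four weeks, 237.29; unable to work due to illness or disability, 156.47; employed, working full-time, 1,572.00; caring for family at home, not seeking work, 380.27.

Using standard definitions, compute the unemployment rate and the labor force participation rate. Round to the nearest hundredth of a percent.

Employed = 70.10 + 1,572.00 = 1,642.10 thousand (anyone who worked, including part-time for economic reasons, counts as employed).
Unemployed = 237.29 thousand.
Labor force = 1,642.10 + 237.29 = 1,879.39 thousand.
Not in labor force = 34.66 + 156.47 + 380.27 = 571.40 thousand (those not working and not actively searching are outside the labor force — including those who want a job but have given up searching).
Civilian working-age population = 1,879.39 + 571.40 = 2,450.79 thousand.
Unemployment rate = 237.29 / 1,879.39 = 12.63%.
Labor force participation rate = 1,879.39 / 2,450.79 = 76.69%.

Unemployment rate ≈ 12.63%; labor force participation rate ≈ 76.69%.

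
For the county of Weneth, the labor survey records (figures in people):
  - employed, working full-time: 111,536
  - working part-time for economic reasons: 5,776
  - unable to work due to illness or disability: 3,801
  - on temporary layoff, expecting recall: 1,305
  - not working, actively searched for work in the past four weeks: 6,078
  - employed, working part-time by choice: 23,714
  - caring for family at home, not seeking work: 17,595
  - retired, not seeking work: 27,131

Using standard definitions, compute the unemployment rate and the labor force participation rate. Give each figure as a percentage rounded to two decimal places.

Employed = 111,536 + 5,776 + 23,714 = 141,026 (anyone who worked, including part-time for economic reasons, counts as employed).
Unemployed = 1,305 + 6,078 = 7,383 (jobless and actively searching, or on temporary layoff).
Labor force = 141,026 + 7,383 = 148,409.
Not in labor force = 3,801 + 17,595 + 27,131 = 48,527 (those not working and not actively searching are outside the labor force).
Civilian working-age population = 148,409 + 48,527 = 196,936.
Unemployment rate = 7,383 / 148,409 = 4.97%.
Labor force participation rate = 148,409 / 196,936 = 75.36%.

Unemployment rate ≈ 4.97%; labor force participation rate ≈ 75.36%.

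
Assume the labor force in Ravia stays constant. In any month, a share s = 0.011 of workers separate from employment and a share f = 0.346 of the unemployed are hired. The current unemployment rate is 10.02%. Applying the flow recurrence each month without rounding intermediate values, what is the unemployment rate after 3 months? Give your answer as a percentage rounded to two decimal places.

With a fixed labor force, u_{t+1} = u_t + s·(1−u_t) − f·u_t = u_t·(1−s−f) + s.
Here 1−s−f = 0.643 and s = 0.011.
u_1 = 0.100200 × 0.643 + 0.011 = 0.075429.
u_2 = 0.075429 × 0.643 + 0.011 = 0.059501.
u_3 = 0.059501 × 0.643 + 0.011 = 0.049259.

Unemployment rate after three months ≈ 4.93%.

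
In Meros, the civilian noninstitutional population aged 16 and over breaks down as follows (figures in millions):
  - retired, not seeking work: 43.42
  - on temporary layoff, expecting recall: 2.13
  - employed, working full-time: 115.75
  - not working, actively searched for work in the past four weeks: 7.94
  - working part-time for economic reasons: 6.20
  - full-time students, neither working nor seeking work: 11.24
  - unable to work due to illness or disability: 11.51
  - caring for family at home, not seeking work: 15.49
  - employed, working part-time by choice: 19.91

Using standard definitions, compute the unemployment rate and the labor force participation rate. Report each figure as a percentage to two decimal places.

Unemployment rate ≈ 6.63%; labor force participation rate ≈ 65.04%.

Employed = 115.75 + 6.20 + 19.91 = 141.86 million (anyone who worked, including part-time for economic reasons, counts as employed).
Unemployed = 2.13 + 7.94 = 10.07 million (jobless and actively searching, or on temporary layoff).
Labor force = 141.86 + 10.07 = 151.93 million.
Not in labor force = 43.42 + 11.24 + 11.51 + 15.49 = 81.66 million (those not working and not actively searching are outside the labor force).
Civilian working-age population = 151.93 + 81.66 = 233.59 million.
Unemployment rate = 10.07 / 151.93 = 6.63%.
Labor force participation rate = 151.93 / 233.59 = 65.04%.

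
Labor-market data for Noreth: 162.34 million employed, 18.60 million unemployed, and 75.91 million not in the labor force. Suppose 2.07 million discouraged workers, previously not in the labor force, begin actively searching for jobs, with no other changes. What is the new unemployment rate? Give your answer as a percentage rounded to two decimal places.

New unemployment rate ≈ 11.29%.

Initially, labor force = 162.34 + 18.60 = 180.94 million, so u = 18.60/180.94 = 10.28%.
After the change, unemployed and labor force both rise by 2.07 → E = 162.34, U = 20.67, labor force = 183.01 million.
New unemployment rate = 20.67 / 183.01 = 11.29%.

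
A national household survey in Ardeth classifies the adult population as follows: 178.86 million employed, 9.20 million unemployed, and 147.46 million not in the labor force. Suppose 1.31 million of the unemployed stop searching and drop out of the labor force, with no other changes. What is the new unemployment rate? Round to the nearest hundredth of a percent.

New unemployment rate ≈ 4.22%.

Initially, labor force = 178.86 + 9.20 = 188.06 million, so u = 9.20/188.06 = 4.89%.
After the change, unemployed and labor force both fall by 1.31 → E = 178.86, U = 7.89, labor force = 186.75 million.
New unemployment rate = 7.89 / 186.75 = 4.22%.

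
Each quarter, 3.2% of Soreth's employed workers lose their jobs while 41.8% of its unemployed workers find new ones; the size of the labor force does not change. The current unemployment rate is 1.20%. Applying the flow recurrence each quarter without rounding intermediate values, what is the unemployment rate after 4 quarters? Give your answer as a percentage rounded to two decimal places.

With a fixed labor force, u_{t+1} = u_t + s·(1−u_t) − f·u_t = u_t·(1−s−f) + s.
Here 1−s−f = 0.550 and s = 0.032.
u_1 = 0.012000 × 0.550 + 0.032 = 0.038600.
u_2 = 0.038600 × 0.550 + 0.032 = 0.053230.
u_3 = 0.053230 × 0.550 + 0.032 = 0.061276.
u_4 = 0.061276 × 0.550 + 0.032 = 0.065702.

Unemployment rate after four quarters ≈ 6.57%.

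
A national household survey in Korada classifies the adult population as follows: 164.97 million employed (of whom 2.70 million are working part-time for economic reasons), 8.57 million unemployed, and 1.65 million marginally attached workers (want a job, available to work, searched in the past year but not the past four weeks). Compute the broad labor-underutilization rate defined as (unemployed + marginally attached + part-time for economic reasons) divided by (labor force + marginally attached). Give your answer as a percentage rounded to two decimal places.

Labor force = 164.97 + 8.57 = 173.54 million.
Numerator = 8.57 + 1.65 + 2.70 = 12.92 million.
Denominator = 173.54 + 1.65 = 175.19 million.
Broad rate = 12.92 / 175.19 = 7.37%.

Broad underutilization rate ≈ 7.37%.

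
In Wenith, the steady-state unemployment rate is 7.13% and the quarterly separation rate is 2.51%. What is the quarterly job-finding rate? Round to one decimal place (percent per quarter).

Job-finding rate ≈ 32.7% per quarter.

From u* = s/(s+f): f = s·(1−u)/u.
f = 2.51 × (1 − 0.0713) / 0.0713 = 2.3310 / 0.0713 ≈ 32.7% per quarter.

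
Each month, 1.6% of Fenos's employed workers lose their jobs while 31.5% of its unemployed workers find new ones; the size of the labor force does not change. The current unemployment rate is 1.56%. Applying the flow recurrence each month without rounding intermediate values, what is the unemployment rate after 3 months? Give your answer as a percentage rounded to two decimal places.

With a fixed labor force, u_{t+1} = u_t + s·(1−u_t) − f·u_t = u_t·(1−s−f) + s.
Here 1−s−f = 0.669 and s = 0.016.
u_1 = 0.015600 × 0.669 + 0.016 = 0.026436.
u_2 = 0.026436 × 0.669 + 0.016 = 0.033686.
u_3 = 0.033686 × 0.669 + 0.016 = 0.038536.

Unemployment rate after three months ≈ 3.85%.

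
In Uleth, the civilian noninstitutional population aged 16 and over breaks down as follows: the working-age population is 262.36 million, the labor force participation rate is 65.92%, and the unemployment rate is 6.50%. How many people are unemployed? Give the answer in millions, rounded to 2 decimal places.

Labor force = 0.6592 × 262.36 = 172.95 million.
Unemployed = 0.0650 × 172.95 ≈ 11.24 million.

About 11.24 million are unemployed.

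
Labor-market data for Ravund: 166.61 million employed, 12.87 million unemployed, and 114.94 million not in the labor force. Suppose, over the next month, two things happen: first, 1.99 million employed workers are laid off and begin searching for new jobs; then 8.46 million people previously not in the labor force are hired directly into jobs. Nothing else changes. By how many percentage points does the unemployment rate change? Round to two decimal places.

Initially, labor force = 166.61 + 12.87 = 179.48 million, so u = 12.87/179.48 = 7.17%.
After the first change, employed falls and unemployed rises by 1.99; labor force unchanged → E = 164.62, U = 14.86, labor force = 179.48 million.
After the second change, employed and labor force both rise by 8.46; unemployed unchanged → E = 173.08, U = 14.86, labor force = 187.94 million.
New unemployment rate = 14.86 / 187.94 = 7.91%.
Change = 7.91% − 7.17% = +0.74 percentage points.

The unemployment rate changes by +0.74 percentage points.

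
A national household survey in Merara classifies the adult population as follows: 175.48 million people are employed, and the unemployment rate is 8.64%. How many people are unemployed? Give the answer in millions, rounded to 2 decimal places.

About 16.60 million are unemployed.

Let U be the number unemployed. The labor force is E + U, and U/(E+U) = 0.0864.
So U = 0.0864 × 175.48 / (1 − 0.0864) = 15.1615 / 0.9136 ≈ 16.60 million.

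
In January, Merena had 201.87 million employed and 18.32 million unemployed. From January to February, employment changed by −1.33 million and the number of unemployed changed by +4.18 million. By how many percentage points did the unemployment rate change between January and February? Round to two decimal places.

January: labor force = 201.87 + 18.32 = 220.19; u = 18.32/220.19 = 8.32%.
February: labor force = 200.54 + 22.50 = 223.04; u = 22.50/223.04 = 10.09%.
Change = 10.09% − 8.32% = +1.77 pp.

The unemployment rate changed by +1.77 percentage points.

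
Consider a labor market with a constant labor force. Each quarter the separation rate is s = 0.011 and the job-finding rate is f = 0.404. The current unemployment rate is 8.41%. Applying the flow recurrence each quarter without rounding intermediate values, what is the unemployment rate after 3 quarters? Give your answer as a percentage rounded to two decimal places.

With a fixed labor force, u_{t+1} = u_t + s·(1−u_t) − f·u_t = u_t·(1−s−f) + s.
Here 1−s−f = 0.585 and s = 0.011.
u_1 = 0.084100 × 0.585 + 0.011 = 0.060198.
u_2 = 0.060198 × 0.585 + 0.011 = 0.046216.
u_3 = 0.046216 × 0.585 + 0.011 = 0.038036.

Unemployment rate after three quarters ≈ 3.80%.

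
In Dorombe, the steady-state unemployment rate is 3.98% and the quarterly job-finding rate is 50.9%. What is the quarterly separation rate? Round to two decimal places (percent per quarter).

Separation rate ≈ 2.11% per quarter.

From u* = s/(s+f): s = u·f/(1−u).
s = 0.0398 × 50.9 / (1 − 0.0398) = 2.0258 / 0.9602 ≈ 2.11% per quarter.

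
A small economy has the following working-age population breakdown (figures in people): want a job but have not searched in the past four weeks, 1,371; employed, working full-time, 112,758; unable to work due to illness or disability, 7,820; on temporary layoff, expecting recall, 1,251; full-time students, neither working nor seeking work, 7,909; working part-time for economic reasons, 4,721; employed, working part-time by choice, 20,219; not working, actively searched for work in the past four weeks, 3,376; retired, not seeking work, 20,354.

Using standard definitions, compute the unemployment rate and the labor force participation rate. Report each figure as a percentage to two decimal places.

Unemployment rate ≈ 3.25%; labor force participation rate ≈ 79.17%.

Employed = 112,758 + 4,721 + 20,219 = 137,698 (anyone who worked, including part-time for economic reasons, counts as employed).
Unemployed = 1,251 + 3,376 = 4,627 (jobless and actively searching, or on temporary layoff).
Labor force = 137,698 + 4,627 = 142,325.
Not in labor force = 1,371 + 7,820 + 7,909 + 20,354 = 37,454 (those not working and not actively searching are outside the labor force — including those who want a job but have given up searching).
Civilian working-age population = 142,325 + 37,454 = 179,779.
Unemployment rate = 4,627 / 142,325 = 3.25%.
Labor force participation rate = 142,325 / 179,779 = 79.17%.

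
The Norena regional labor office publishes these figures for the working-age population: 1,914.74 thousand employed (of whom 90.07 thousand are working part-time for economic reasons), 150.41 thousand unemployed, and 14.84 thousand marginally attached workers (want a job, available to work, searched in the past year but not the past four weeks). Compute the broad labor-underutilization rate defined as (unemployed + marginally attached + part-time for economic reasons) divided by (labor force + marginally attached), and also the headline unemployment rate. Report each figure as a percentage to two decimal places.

Broad underutilization rate ≈ 12.28%; headline unemployment rate ≈ 7.28%.

Labor force = 1,914.74 + 150.41 = 2,065.15 thousand.
Numerator = 150.41 + 14.84 + 90.07 = 255.32 thousand.
Denominator = 2,065.15 + 14.84 = 2,079.99 thousand.
Broad rate = 255.32 / 2,079.99 = 12.28%.
Headline unemployment rate = 150.41 / 2,065.15 = 7.28%.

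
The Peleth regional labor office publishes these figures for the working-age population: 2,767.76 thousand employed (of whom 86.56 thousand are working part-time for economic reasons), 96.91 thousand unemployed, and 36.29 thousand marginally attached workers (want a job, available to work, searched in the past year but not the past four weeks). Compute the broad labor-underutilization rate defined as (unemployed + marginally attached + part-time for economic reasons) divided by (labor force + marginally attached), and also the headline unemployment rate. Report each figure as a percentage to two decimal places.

Broad underutilization rate ≈ 7.58%; headline unemployment rate ≈ 3.38%.

Labor force = 2,767.76 + 96.91 = 2,864.67 thousand.
Numerator = 96.91 + 36.29 + 86.56 = 219.76 thousand.
Denominator = 2,864.67 + 36.29 = 2,900.96 thousand.
Broad rate = 219.76 / 2,900.96 = 7.58%.
Headline unemployment rate = 96.91 / 2,864.67 = 3.38%.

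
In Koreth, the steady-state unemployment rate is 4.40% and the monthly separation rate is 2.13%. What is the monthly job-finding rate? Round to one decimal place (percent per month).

Job-finding rate ≈ 46.3% per month.

From u* = s/(s+f): f = s·(1−u)/u.
f = 2.13 × (1 − 0.0440) / 0.0440 = 2.0363 / 0.0440 ≈ 46.3% per month.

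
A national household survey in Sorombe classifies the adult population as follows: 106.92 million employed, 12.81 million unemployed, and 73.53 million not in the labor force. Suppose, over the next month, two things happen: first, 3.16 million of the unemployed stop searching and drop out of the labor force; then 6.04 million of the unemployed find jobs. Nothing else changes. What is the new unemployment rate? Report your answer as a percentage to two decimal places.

New unemployment rate ≈ 3.10%.

Initially, labor force = 106.92 + 12.81 = 119.73 million, so u = 12.81/119.73 = 10.70%.
After the first change, unemployed and labor force both fall by 3.16 → E = 106.92, U = 9.65, labor force = 116.57 million.
After the second change, unemployed falls and employed rises by 6.04; labor force unchanged → E = 112.96, U = 3.61, labor force = 116.57 million.
New unemployment rate = 3.61 / 116.57 = 3.10%.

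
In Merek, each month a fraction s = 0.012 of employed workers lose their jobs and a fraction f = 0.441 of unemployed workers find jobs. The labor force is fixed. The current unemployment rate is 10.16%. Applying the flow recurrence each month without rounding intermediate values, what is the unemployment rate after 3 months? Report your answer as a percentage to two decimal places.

With a fixed labor force, u_{t+1} = u_t + s·(1−u_t) − f·u_t = u_t·(1−s−f) + s.
Here 1−s−f = 0.547 and s = 0.012.
u_1 = 0.101600 × 0.547 + 0.012 = 0.067575.
u_2 = 0.067575 × 0.547 + 0.012 = 0.048964.
u_3 = 0.048964 × 0.547 + 0.012 = 0.038783.

Unemployment rate after three months ≈ 3.88%.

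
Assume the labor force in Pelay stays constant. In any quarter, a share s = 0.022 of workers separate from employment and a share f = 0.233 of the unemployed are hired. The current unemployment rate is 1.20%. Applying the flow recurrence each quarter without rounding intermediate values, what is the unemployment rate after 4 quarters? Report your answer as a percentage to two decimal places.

Unemployment rate after four quarters ≈ 6.34%.

With a fixed labor force, u_{t+1} = u_t + s·(1−u_t) − f·u_t = u_t·(1−s−f) + s.
Here 1−s−f = 0.745 and s = 0.022.
u_1 = 0.012000 × 0.745 + 0.022 = 0.030940.
u_2 = 0.030940 × 0.745 + 0.022 = 0.045050.
u_3 = 0.045050 × 0.745 + 0.022 = 0.055562.
u_4 = 0.055562 × 0.745 + 0.022 = 0.063394.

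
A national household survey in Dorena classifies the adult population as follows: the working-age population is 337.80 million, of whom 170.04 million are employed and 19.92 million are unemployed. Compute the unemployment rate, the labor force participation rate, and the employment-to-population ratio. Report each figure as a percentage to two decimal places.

Unemployment rate ≈ 10.49%; labor force participation rate ≈ 56.23%; employment-population ratio ≈ 50.34%.

Labor force = employed + unemployed = 170.04 + 19.92 = 189.96 million.
Unemployment rate = 19.92 / 189.96 = 10.49%.
Labor force participation rate = 189.96 / 337.80 = 56.23%.
Employment-population ratio = 170.04 / 337.80 = 50.34%.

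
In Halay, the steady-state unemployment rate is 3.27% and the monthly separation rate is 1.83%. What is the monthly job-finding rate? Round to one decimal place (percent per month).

From u* = s/(s+f): f = s·(1−u)/u.
f = 1.83 × (1 − 0.0327) / 0.0327 = 1.7702 / 0.0327 ≈ 54.1% per month.

Job-finding rate ≈ 54.1% per month.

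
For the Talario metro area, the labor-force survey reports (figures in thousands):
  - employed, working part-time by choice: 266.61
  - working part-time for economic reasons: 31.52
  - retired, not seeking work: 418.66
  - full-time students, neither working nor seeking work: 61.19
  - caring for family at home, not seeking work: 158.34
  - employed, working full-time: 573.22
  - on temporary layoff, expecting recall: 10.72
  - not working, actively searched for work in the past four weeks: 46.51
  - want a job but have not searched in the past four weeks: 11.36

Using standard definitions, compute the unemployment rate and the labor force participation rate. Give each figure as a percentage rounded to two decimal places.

Unemployment rate ≈ 6.16%; labor force participation rate ≈ 58.84%.

Employed = 266.61 + 31.52 + 573.22 = 871.35 thousand (anyone who worked, including part-time for economic reasons, counts as employed).
Unemployed = 10.72 + 46.51 = 57.23 thousand (jobless and actively searching, or on temporary layoff).
Labor force = 871.35 + 57.23 = 928.58 thousand.
Not in labor force = 418.66 + 61.19 + 158.34 + 11.36 = 649.55 thousand (those not working and not actively searching are outside the labor force — including those who want a job but have given up searching).
Civilian working-age population = 928.58 + 649.55 = 1,578.13 thousand.
Unemployment rate = 57.23 / 928.58 = 6.16%.
Labor force participation rate = 928.58 / 1,578.13 = 58.84%.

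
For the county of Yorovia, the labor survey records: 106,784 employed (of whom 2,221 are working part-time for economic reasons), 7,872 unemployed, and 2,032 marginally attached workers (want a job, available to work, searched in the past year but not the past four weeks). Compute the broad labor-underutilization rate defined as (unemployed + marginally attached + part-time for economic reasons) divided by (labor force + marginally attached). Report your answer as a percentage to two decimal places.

Broad underutilization rate ≈ 10.39%.

Labor force = 106,784 + 7,872 = 114,656.
Numerator = 7,872 + 2,032 + 2,221 = 12,125.
Denominator = 114,656 + 2,032 = 116,688.
Broad rate = 12,125 / 116,688 = 10.39%.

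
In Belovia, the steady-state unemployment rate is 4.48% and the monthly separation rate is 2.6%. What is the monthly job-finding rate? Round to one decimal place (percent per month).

From u* = s/(s+f): f = s·(1−u)/u.
f = 2.6 × (1 − 0.0448) / 0.0448 = 2.4835 / 0.0448 ≈ 55.4% per month.

Job-finding rate ≈ 55.4% per month.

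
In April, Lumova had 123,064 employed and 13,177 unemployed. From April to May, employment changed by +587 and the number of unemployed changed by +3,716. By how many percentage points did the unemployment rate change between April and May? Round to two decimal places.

April: labor force = 123,064 + 13,177 = 136,241; u = 13,177/136,241 = 9.67%.
May: labor force = 123,651 + 16,893 = 140,544; u = 16,893/140,544 = 12.02%.
Change = 12.02% − 9.67% = +2.35 pp.

The unemployment rate changed by +2.35 percentage points.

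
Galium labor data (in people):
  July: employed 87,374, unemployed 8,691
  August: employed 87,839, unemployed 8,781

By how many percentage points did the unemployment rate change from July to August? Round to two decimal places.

The unemployment rate changed by +0.04 percentage points.

July: labor force = 87,374 + 8,691 = 96,065; u = 8,691/96,065 = 9.05%.
August: labor force = 87,839 + 8,781 = 96,620; u = 8,781/96,620 = 9.09%.
Change = 9.09% − 9.05% = +0.04 pp.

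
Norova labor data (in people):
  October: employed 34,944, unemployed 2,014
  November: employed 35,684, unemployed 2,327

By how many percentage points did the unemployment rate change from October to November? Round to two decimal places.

October: labor force = 34,944 + 2,014 = 36,958; u = 2,014/36,958 = 5.45%.
November: labor force = 35,684 + 2,327 = 38,011; u = 2,327/38,011 = 6.12%.
Change = 6.12% − 5.45% = +0.67 pp.

The unemployment rate changed by +0.67 percentage points.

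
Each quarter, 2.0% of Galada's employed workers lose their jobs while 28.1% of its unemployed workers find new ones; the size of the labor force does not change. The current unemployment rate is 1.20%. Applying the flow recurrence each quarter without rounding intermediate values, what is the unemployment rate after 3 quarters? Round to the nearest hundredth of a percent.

Unemployment rate after three quarters ≈ 4.79%.

With a fixed labor force, u_{t+1} = u_t + s·(1−u_t) − f·u_t = u_t·(1−s−f) + s.
Here 1−s−f = 0.699 and s = 0.020.
u_1 = 0.012000 × 0.699 + 0.020 = 0.028388.
u_2 = 0.028388 × 0.699 + 0.020 = 0.039843.
u_3 = 0.039843 × 0.699 + 0.020 = 0.047850.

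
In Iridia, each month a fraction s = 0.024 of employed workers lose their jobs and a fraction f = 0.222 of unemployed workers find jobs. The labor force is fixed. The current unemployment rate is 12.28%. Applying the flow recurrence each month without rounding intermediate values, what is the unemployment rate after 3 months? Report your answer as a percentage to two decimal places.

Unemployment rate after three months ≈ 10.84%.

With a fixed labor force, u_{t+1} = u_t + s·(1−u_t) − f·u_t = u_t·(1−s−f) + s.
Here 1−s−f = 0.754 and s = 0.024.
u_1 = 0.122800 × 0.754 + 0.024 = 0.116591.
u_2 = 0.116591 × 0.754 + 0.024 = 0.111910.
u_3 = 0.111910 × 0.754 + 0.024 = 0.108380.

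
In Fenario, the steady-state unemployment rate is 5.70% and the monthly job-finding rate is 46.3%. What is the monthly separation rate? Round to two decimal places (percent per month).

Separation rate ≈ 2.80% per month.

From u* = s/(s+f): s = u·f/(1−u).
s = 0.0570 × 46.3 / (1 − 0.0570) = 2.6391 / 0.9430 ≈ 2.80% per month.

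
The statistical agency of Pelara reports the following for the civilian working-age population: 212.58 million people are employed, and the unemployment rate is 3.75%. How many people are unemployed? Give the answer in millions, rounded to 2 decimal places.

Let U be the number unemployed. The labor force is E + U, and U/(E+U) = 0.0375.
So U = 0.0375 × 212.58 / (1 − 0.0375) = 7.9718 / 0.9625 ≈ 8.28 million.

About 8.28 million are unemployed.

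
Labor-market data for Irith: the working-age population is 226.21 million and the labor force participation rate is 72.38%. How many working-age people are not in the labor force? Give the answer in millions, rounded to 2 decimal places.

About 62.48 million are not in the labor force.

Share not in the labor force = 1 − 0.7238 = 0.2762.
Not in labor force = 0.2762 × 226.21 ≈ 62.48 million.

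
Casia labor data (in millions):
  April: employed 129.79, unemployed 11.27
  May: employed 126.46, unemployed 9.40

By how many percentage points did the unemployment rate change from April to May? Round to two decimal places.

April: labor force = 129.79 + 11.27 = 141.06; u = 11.27/141.06 = 7.99%.
May: labor force = 126.46 + 9.40 = 135.86; u = 9.40/135.86 = 6.92%.
Change = 6.92% − 7.99% = −1.07 pp.

The unemployment rate changed by −1.07 percentage points.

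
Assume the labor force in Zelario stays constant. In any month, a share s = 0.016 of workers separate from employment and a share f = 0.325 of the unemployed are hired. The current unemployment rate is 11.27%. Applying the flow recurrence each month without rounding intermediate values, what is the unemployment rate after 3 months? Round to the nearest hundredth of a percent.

Unemployment rate after three months ≈ 6.57%.

With a fixed labor force, u_{t+1} = u_t + s·(1−u_t) − f·u_t = u_t·(1−s−f) + s.
Here 1−s−f = 0.659 and s = 0.016.
u_1 = 0.112700 × 0.659 + 0.016 = 0.090269.
u_2 = 0.090269 × 0.659 + 0.016 = 0.075487.
u_3 = 0.075487 × 0.659 + 0.016 = 0.065746.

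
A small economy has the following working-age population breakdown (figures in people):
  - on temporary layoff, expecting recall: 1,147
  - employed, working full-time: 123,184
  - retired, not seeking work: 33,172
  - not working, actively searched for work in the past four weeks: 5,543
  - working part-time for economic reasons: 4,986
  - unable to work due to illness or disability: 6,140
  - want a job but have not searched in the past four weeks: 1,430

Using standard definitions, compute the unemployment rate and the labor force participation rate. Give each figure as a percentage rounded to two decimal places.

Unemployment rate ≈ 4.96%; labor force participation rate ≈ 76.80%.

Employed = 123,184 + 4,986 = 128,170 (anyone who worked, including part-time for economic reasons, counts as employed).
Unemployed = 1,147 + 5,543 = 6,690 (jobless and actively searching, or on temporary layoff).
Labor force = 128,170 + 6,690 = 134,860.
Not in labor force = 33,172 + 6,140 + 1,430 = 40,742 (those not working and not actively searching are outside the labor force — including those who want a job but have given up searching).
Civilian working-age population = 134,860 + 40,742 = 175,602.
Unemployment rate = 6,690 / 134,860 = 4.96%.
Labor force participation rate = 134,860 / 175,602 = 76.80%.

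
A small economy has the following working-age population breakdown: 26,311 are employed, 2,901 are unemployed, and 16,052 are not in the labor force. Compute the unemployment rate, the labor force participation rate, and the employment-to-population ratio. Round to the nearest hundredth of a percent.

Unemployment rate ≈ 9.93%; labor force participation rate ≈ 64.54%; employment-population ratio ≈ 58.13%.

Labor force = employed + unemployed = 26,311 + 2,901 = 29,212.
Working-age population = 29,212 + 16,052 = 45,264.
Unemployment rate = 2,901 / 29,212 = 9.93%.
Labor force participation rate = 29,212 / 45,264 = 64.54%.
Employment-population ratio = 26,311 / 45,264 = 58.13%.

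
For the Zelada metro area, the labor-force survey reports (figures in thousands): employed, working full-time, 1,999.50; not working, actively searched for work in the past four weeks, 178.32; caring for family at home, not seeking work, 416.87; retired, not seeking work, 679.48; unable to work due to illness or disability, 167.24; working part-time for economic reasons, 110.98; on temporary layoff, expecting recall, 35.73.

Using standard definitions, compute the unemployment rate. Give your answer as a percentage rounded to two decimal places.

Employed = 1,999.50 + 110.98 = 2,110.48 thousand (anyone who worked, including part-time for economic reasons, counts as employed).
Unemployed = 178.32 + 35.73 = 214.05 thousand (jobless and actively searching, or on temporary layoff).
Labor force = 2,110.48 + 214.05 = 2,324.53 thousand.
Unemployment rate = 214.05 / 2,324.53 = 9.21%.

Unemployment rate ≈ 9.21%.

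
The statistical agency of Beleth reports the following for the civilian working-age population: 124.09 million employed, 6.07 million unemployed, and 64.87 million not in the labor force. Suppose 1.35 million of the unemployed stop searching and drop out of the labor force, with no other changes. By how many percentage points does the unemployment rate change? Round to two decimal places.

Initially, labor force = 124.09 + 6.07 = 130.16 million, so u = 6.07/130.16 = 4.66%.
After the change, unemployed and labor force both fall by 1.35 → E = 124.09, U = 4.72, labor force = 128.81 million.
New unemployment rate = 4.72 / 128.81 = 3.66%.
Change = 3.66% − 4.66% = −1.00 percentage points.

The unemployment rate changes by −1.00 percentage points.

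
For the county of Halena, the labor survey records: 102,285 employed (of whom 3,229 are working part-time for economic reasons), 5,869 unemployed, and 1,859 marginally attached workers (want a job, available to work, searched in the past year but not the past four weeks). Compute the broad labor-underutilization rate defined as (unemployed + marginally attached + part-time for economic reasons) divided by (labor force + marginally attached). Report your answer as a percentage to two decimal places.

Broad underutilization rate ≈ 9.96%.

Labor force = 102,285 + 5,869 = 108,154.
Numerator = 5,869 + 1,859 + 3,229 = 10,957.
Denominator = 108,154 + 1,859 = 110,013.
Broad rate = 10,957 / 110,013 = 9.96%.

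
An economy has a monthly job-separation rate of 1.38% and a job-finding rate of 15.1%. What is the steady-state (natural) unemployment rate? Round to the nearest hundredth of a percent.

Steady-state unemployment rate ≈ 8.37%.

At steady state the flows balance: s·E = f·U, so U/(E+U) = s/(s+f).
u* = 1.38 / (1.38 + 15.1) = 1.38 / 16.48 = 8.37%.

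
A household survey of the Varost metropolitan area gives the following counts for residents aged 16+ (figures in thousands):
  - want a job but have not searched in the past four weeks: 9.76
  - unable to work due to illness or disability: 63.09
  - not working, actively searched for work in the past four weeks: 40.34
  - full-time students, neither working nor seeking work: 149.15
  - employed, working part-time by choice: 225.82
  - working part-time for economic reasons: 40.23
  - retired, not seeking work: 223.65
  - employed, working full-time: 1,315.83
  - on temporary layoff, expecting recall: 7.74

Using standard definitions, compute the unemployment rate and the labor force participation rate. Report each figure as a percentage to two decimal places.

Unemployment rate ≈ 2.95%; labor force participation rate ≈ 78.53%.

Employed = 225.82 + 40.23 + 1,315.83 = 1,581.88 thousand (anyone who worked, including part-time for economic reasons, counts as employed).
Unemployed = 40.34 + 7.74 = 48.08 thousand (jobless and actively searching, or on temporary layoff).
Labor force = 1,581.88 + 48.08 = 1,629.96 thousand.
Not in labor force = 9.76 + 63.09 + 149.15 + 223.65 = 445.65 thousand (those not working and not actively searching are outside the labor force — including those who want a job but have given up searching).
Civilian working-age population = 1,629.96 + 445.65 = 2,075.61 thousand.
Unemployment rate = 48.08 / 1,629.96 = 2.95%.
Labor force participation rate = 1,629.96 / 2,075.61 = 78.53%.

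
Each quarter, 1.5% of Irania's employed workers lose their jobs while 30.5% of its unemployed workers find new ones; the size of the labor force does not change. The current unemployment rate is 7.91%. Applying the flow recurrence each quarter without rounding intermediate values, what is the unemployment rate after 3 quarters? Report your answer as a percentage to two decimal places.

With a fixed labor force, u_{t+1} = u_t + s·(1−u_t) − f·u_t = u_t·(1−s−f) + s.
Here 1−s−f = 0.680 and s = 0.015.
u_1 = 0.079100 × 0.680 + 0.015 = 0.068788.
u_2 = 0.068788 × 0.680 + 0.015 = 0.061776.
u_3 = 0.061776 × 0.680 + 0.015 = 0.057008.

Unemployment rate after three quarters ≈ 5.70%.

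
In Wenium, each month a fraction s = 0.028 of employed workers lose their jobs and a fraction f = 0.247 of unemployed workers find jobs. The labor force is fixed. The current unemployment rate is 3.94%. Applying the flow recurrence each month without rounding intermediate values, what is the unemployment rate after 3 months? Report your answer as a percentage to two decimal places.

Unemployment rate after three months ≈ 7.80%.

With a fixed labor force, u_{t+1} = u_t + s·(1−u_t) − f·u_t = u_t·(1−s−f) + s.
Here 1−s−f = 0.725 and s = 0.028.
u_1 = 0.039400 × 0.725 + 0.028 = 0.056565.
u_2 = 0.056565 × 0.725 + 0.028 = 0.069010.
u_3 = 0.069010 × 0.725 + 0.028 = 0.078032.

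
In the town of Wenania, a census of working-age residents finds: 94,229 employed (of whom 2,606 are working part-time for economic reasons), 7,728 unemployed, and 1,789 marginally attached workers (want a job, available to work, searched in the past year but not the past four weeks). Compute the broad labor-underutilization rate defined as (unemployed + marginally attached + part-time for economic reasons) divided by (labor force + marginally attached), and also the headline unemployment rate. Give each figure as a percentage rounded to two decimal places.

Labor force = 94,229 + 7,728 = 101,957.
Numerator = 7,728 + 1,789 + 2,606 = 12,123.
Denominator = 101,957 + 1,789 = 103,746.
Broad rate = 12,123 / 103,746 = 11.69%.
Headline unemployment rate = 7,728 / 101,957 = 7.58%.

Broad underutilization rate ≈ 11.69%; headline unemployment rate ≈ 7.58%.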